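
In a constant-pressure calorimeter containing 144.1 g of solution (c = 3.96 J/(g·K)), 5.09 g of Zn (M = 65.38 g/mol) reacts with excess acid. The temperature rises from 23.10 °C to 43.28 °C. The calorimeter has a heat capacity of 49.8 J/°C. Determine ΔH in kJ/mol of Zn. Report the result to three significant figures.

|ΔT| = |43.28 − 23.10| = 20.18 °C
|q_surr| = (144.1 × 3.96 + 49.8) × 20.18 = 620.436 × 20.18 = 12520 J
n(Zn) = 5.09 / 65.38 = 0.07785 mol
Temperature rose, so q_rxn = −|q_surr| = -12.52 kJ
ΔH = q_rxn / n = -160.8 kJ/mol

ΔH = -161 kJ/mol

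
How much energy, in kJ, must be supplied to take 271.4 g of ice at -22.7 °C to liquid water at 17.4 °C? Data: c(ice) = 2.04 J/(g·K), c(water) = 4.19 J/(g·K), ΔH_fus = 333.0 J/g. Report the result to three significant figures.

q1 (heat ice -22.7→0.0 °C): 271.4 × 2.04 × 22.7 = 12568 J
q2 (melt at 0 °C): 271.4 × 333.0 = 90376 J
q3 (heat water 0.0→17.4 °C): 271.4 × 4.19 × 17.4 = 19787 J
Total: 12568 + 90376 + 19787 = 122731 J = 123 kJ

q = 123 kJ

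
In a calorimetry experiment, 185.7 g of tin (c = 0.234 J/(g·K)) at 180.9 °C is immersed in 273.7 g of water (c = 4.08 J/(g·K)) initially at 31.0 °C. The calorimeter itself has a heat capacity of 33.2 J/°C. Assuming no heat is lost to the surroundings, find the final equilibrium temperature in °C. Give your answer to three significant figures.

T_f = 36.5 °C

Heat lost by tin = heat gained by water + calorimeter.
(185.7)(0.234)(180.9 − T) = [(273.7)(4.08) + 33.2](T − 31.0)
43.4538 (180.9 − T) = 1149.896 (T − 31.0)
7860.8 − 43.4538 T = 1149.896 T − 35647
43507.8 = 1193.3498 T
T = 36.46 °C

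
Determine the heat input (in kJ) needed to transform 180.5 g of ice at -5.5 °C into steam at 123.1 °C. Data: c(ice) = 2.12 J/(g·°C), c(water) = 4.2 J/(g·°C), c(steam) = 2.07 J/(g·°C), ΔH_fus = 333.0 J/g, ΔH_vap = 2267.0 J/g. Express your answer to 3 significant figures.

q = 556 kJ

q1 (heat ice -5.5→0.0 °C): 180.5 × 2.12 × 5.5 = 2105 J
q2 (melt at 0 °C): 180.5 × 333.0 = 60107 J
q3 (heat water 0.0→100.0 °C): 180.5 × 4.2 × 100.0 = 75810 J
q4 (vaporize at 100 °C): 180.5 × 2267.0 = 409194 J
q5 (heat steam 100.0→123.1 °C): 180.5 × 2.07 × 23.1 = 8631 J
Total: 2105 + 60107 + 75810 + 409194 + 8631 = 555847 J = 556 kJ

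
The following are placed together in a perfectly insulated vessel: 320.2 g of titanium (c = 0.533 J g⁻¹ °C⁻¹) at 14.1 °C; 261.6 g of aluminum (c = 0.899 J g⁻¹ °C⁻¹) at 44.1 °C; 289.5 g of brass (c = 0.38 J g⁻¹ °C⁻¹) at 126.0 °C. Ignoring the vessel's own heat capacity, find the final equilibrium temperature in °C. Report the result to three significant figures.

Σ mᵢcᵢ(T − Tᵢ) = 0  ⇒  T = Σ mᵢcᵢTᵢ / Σ mᵢcᵢ
Σ mᵢcᵢ = 320.2×0.533 + 261.6×0.899 + 289.5×0.38 = 515.8550
Σ mᵢcᵢTᵢ = 170.6666×14.1 + 235.1784×44.1 + 110.01×126.0 = 26639
T = 26639 / 515.8550 = 51.64 °C

T_f = 51.6 °C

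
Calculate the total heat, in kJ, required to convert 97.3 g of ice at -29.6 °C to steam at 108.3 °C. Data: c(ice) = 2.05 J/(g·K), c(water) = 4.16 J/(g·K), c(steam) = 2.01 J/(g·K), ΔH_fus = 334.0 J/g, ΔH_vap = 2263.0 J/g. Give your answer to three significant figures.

q1 (heat ice -29.6→0.0 °C): 97.3 × 2.05 × 29.6 = 5904 J
q2 (melt at 0 °C): 97.3 × 334.0 = 32498 J
q3 (heat water 0.0→100.0 °C): 97.3 × 4.16 × 100.0 = 40477 J
q4 (vaporize at 100 °C): 97.3 × 2263.0 = 220190 J
q5 (heat steam 100.0→108.3 °C): 97.3 × 2.01 × 8.3 = 1623 J
Total: 5904 + 32498 + 40477 + 220190 + 1623 = 300692 J = 301 kJ

q = 301 kJ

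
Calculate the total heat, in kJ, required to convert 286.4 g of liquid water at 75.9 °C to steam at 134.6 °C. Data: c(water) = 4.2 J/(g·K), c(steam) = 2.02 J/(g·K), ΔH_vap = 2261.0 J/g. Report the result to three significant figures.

q = 697 kJ

q1 (heat water 75.9→100.0 °C): 286.4 × 4.2 × 24.1 = 28989 J
q2 (vaporize at 100 °C): 286.4 × 2261.0 = 647550 J
q3 (heat steam 100.0→134.6 °C): 286.4 × 2.02 × 34.6 = 20017 J
Total: 28989 + 647550 + 20017 = 696556 J = 697 kJ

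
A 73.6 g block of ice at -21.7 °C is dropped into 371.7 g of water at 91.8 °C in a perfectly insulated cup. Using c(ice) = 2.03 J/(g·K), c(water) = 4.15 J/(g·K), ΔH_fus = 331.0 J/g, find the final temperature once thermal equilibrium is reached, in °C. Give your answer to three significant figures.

T_f = 61.7 °C

Heat to bring ice to 0 °C and melt it: q₁ = 73.6×2.03×21.7 + 73.6×331.0 = 27604 J
Heat the water can supply cooling to 0 °C: 371.7×4.15×91.8 = 141607 J > q₁, so all ice melts.
Energy balance: 371.7×4.15×(91.8 − T) = 27604 + 73.6×4.15×(T − 0)
1542.555(91.8 − T) = 27604 + 305.44 T
141607 − 27604 = 1847.995 T
T = 114003 / 1847.995 = 61.69 °C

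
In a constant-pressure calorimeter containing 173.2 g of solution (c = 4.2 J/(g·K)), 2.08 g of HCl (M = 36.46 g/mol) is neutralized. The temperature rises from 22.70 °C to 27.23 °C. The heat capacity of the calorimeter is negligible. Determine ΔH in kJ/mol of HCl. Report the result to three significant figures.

|ΔT| = |27.23 − 22.70| = 4.53 °C
|q_surr| = (173.2 × 4.2) × 4.53 = 727.44 × 4.53 = 3295 J
n(HCl) = 2.08 / 36.46 = 0.05705 mol
Temperature rose, so q_rxn = −|q_surr| = -3.295 kJ
ΔH = q_rxn / n = -57.76 kJ/mol

ΔH = -57.8 kJ/mol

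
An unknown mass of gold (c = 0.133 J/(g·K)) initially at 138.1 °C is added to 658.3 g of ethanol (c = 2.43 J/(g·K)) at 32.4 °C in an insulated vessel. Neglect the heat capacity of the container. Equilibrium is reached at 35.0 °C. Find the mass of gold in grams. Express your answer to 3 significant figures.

m = 303 g

q_gained = (658.3 × 2.43) × (35.0 − 32.4) = 4159 J
q_lost = m × 0.133 × (138.1 − 35.0) = 13.7123 m
m = 4159 / 13.7123 = 303 g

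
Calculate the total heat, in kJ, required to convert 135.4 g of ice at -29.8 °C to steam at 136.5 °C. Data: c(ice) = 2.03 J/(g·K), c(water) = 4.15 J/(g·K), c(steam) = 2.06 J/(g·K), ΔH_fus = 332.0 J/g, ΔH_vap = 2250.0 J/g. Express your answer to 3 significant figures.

q = 424 kJ

q1 (heat ice -29.8→0.0 °C): 135.4 × 2.03 × 29.8 = 8191 J
q2 (melt at 0 °C): 135.4 × 332.0 = 44953 J
q3 (heat water 0.0→100.0 °C): 135.4 × 4.15 × 100.0 = 56191 J
q4 (vaporize at 100 °C): 135.4 × 2250.0 = 304650 J
q5 (heat steam 100.0→136.5 °C): 135.4 × 2.06 × 36.5 = 10181 J
Total: 8191 + 44953 + 56191 + 304650 + 10181 = 424166 J = 424 kJ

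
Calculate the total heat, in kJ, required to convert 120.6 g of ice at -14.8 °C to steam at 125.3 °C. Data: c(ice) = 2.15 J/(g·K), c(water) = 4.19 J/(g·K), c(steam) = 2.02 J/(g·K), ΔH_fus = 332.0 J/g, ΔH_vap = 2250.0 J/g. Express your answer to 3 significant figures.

q = 372 kJ

q1 (heat ice -14.8→0.0 °C): 120.6 × 2.15 × 14.8 = 3837 J
q2 (melt at 0 °C): 120.6 × 332.0 = 40039 J
q3 (heat water 0.0→100.0 °C): 120.6 × 4.19 × 100.0 = 50531 J
q4 (vaporize at 100 °C): 120.6 × 2250.0 = 271350 J
q5 (heat steam 100.0→125.3 °C): 120.6 × 2.02 × 25.3 = 6163 J
Total: 3837 + 40039 + 50531 + 271350 + 6163 = 371920 J = 372 kJ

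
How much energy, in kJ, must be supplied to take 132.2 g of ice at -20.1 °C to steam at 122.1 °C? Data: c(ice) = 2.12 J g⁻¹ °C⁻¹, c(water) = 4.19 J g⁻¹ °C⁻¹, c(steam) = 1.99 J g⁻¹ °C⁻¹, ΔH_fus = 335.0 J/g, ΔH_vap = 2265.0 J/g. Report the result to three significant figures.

q1 (heat ice -20.1→0.0 °C): 132.2 × 2.12 × 20.1 = 5633 J
q2 (melt at 0 °C): 132.2 × 335.0 = 44287 J
q3 (heat water 0.0→100.0 °C): 132.2 × 4.19 × 100.0 = 55392 J
q4 (vaporize at 100 °C): 132.2 × 2265.0 = 299433 J
q5 (heat steam 100.0→122.1 °C): 132.2 × 1.99 × 22.1 = 5814 J
Total: 5633 + 44287 + 55392 + 299433 + 5814 = 410559 J = 411 kJ

q = 411 kJ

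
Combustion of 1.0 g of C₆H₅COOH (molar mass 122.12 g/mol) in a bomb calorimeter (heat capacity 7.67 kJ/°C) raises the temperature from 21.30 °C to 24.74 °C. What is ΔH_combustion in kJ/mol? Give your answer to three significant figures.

ΔT = 24.74 − 21.30 = 3.44 °C
q_cal = C_cal × ΔT = 7.67 × 3.44 = 26.3848 kJ
n = 1.0 / 122.12 = 0.008189 mol
q_rxn = −q_cal = -26.3848 kJ
ΔH = -26.3848 / 0.008189 = -3222 kJ/mol

ΔH = -3220 kJ/mol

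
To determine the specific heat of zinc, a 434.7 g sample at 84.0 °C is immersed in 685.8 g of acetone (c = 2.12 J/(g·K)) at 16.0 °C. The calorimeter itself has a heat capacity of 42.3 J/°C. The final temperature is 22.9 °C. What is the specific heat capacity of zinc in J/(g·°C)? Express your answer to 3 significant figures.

c = 0.389 J/(g·°C)

q_gained = (685.8 × 2.12 + 42.3) × (22.9 − 16.0) = 10320 J
q_lost = 434.7 × c × (84.0 − 22.9) = 26560.17 c
Set equal: c = 10320 / 26560.17 = 0.389 J/(g·°C)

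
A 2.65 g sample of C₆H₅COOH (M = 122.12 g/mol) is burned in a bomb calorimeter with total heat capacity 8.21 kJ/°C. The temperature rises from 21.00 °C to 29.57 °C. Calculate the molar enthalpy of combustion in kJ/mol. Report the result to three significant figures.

ΔT = 29.57 − 21.00 = 8.57 °C
q_cal = C_cal × ΔT = 8.21 × 8.57 = 70.3597 kJ
n = 2.65 / 122.12 = 0.02170 mol
q_rxn = −q_cal = -70.3597 kJ
ΔH = -70.3597 / 0.02170 = -3242 kJ/mol

ΔH = -3240 kJ/mol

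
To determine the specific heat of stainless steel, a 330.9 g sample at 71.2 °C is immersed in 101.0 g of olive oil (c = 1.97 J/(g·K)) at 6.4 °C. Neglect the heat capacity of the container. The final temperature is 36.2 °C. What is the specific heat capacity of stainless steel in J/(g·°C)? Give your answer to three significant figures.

c = 0.512 J/(g·°C)

q_gained = (101.0 × 1.97) × (36.2 − 6.4) = 5929 J
q_lost = 330.9 × c × (71.2 − 36.2) = 11581.5 c
Set equal: c = 5929 / 11581.5 = 0.512 J/(g·°C)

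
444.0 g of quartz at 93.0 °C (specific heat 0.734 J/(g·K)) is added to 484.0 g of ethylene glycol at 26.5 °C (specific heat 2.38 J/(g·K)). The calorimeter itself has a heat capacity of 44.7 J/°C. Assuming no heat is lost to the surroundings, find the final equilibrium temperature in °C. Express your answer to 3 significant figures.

T_f = 40.7 °C

Heat lost by quartz = heat gained by ethylene glycol + calorimeter.
(444.0)(0.734)(93.0 − T) = [(484.0)(2.38) + 44.7](T − 26.5)
325.896 (93.0 − T) = 1196.62 (T − 26.5)
30308 − 325.896 T = 1196.62 T − 31710
62018 = 1522.516 T
T = 40.73 °C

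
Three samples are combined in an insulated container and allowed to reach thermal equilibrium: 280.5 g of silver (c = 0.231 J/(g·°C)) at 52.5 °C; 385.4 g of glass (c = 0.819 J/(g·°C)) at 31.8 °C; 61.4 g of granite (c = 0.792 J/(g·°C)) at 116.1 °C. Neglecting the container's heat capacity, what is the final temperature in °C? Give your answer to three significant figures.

Σ mᵢcᵢ(T − Tᵢ) = 0  ⇒  T = Σ mᵢcᵢTᵢ / Σ mᵢcᵢ
Σ mᵢcᵢ = 280.5×0.231 + 385.4×0.819 + 61.4×0.792 = 429.0669
Σ mᵢcᵢTᵢ = 64.7955×52.5 + 315.6426×31.8 + 48.6288×116.1 = 19085
T = 19085 / 429.0669 = 44.48 °C

T_f = 44.5 °C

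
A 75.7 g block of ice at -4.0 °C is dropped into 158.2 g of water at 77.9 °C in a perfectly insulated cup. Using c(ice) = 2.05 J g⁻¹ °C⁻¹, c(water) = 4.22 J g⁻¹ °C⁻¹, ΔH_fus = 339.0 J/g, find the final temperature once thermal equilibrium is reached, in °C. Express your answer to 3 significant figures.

T_f = 26.1 °C

Heat to bring ice to 0 °C and melt it: q₁ = 75.7×2.05×4.0 + 75.7×339.0 = 26283 J
Heat the water can supply cooling to 0 °C: 158.2×4.22×77.9 = 52006.4 J > q₁, so all ice melts.
Energy balance: 158.2×4.22×(77.9 − T) = 26283 + 75.7×4.22×(T − 0)
667.604(77.9 − T) = 26283 + 319.454 T
52006.4 − 26283 = 987.058 T
T = 25723.4 / 987.058 = 26.06 °C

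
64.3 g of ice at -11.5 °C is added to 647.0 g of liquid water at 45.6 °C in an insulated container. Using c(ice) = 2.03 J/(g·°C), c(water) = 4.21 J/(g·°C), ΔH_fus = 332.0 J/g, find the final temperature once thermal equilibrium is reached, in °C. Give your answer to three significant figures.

Heat to bring ice to 0 °C and melt it: q₁ = 64.3×2.03×11.5 + 64.3×332.0 = 22849 J
Heat the water can supply cooling to 0 °C: 647.0×4.21×45.6 = 124208 J > q₁, so all ice melts.
Energy balance: 647.0×4.21×(45.6 − T) = 22849 + 64.3×4.21×(T − 0)
2723.87(45.6 − T) = 22849 + 270.703 T
124208 − 22849 = 2994.573 T
T = 101359 / 2994.573 = 33.848 °C

T_f = 33.8 °C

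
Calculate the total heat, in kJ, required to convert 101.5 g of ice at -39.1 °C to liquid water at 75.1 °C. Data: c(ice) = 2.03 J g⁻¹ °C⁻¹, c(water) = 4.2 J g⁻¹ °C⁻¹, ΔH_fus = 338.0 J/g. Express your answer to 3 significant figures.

q1 (heat ice -39.1→0.0 °C): 101.5 × 2.03 × 39.1 = 8056 J
q2 (melt at 0 °C): 101.5 × 338.0 = 34307 J
q3 (heat water 0.0→75.1 °C): 101.5 × 4.2 × 75.1 = 32015 J
Total: 8056 + 34307 + 32015 = 74378 J = 74.4 kJ

q = 74.4 kJ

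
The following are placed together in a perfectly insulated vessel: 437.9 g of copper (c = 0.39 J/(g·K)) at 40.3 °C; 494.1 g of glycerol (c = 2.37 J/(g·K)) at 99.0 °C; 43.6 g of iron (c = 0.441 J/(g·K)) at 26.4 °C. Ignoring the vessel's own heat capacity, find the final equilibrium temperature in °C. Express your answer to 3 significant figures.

Σ mᵢcᵢ(T − Tᵢ) = 0  ⇒  T = Σ mᵢcᵢTᵢ / Σ mᵢcᵢ
Σ mᵢcᵢ = 437.9×0.39 + 494.1×2.37 + 43.6×0.441 = 1361.0256
Σ mᵢcᵢTᵢ = 170.781×40.3 + 1171.017×99.0 + 19.2276×26.4 = 123320
T = 123320 / 1361.0256 = 90.61 °C

T_f = 90.6 °C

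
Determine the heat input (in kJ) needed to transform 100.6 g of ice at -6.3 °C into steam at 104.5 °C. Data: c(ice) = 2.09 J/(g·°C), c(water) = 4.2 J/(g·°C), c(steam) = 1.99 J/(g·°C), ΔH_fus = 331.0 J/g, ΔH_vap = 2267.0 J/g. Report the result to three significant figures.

q = 306 kJ

q1 (heat ice -6.3→0.0 °C): 100.6 × 2.09 × 6.3 = 1325 J
q2 (melt at 0 °C): 100.6 × 331.0 = 33299 J
q3 (heat water 0.0→100.0 °C): 100.6 × 4.2 × 100.0 = 42252 J
q4 (vaporize at 100 °C): 100.6 × 2267.0 = 228060 J
q5 (heat steam 100.0→104.5 °C): 100.6 × 1.99 × 4.5 = 901 J
Total: 1325 + 33299 + 42252 + 228060 + 901 = 305837 J = 306 kJ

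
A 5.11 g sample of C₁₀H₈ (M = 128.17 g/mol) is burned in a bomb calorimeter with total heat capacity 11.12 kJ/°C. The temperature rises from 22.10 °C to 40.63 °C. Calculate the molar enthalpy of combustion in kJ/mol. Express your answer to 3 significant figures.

ΔT = 40.63 − 22.10 = 18.53 °C
q_cal = C_cal × ΔT = 11.12 × 18.53 = 206.0536 kJ
n = 5.11 / 128.17 = 0.03987 mol
q_rxn = −q_cal = -206.0536 kJ
ΔH = -206.0536 / 0.03987 = -5168 kJ/mol

ΔH = -5170 kJ/mol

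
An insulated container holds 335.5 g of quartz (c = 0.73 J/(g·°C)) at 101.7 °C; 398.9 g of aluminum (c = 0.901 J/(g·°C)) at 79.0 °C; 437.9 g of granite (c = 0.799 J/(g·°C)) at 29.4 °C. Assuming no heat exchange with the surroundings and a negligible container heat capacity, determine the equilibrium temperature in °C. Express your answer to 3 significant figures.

Σ mᵢcᵢ(T − Tᵢ) = 0  ⇒  T = Σ mᵢcᵢTᵢ / Σ mᵢcᵢ
Σ mᵢcᵢ = 335.5×0.73 + 398.9×0.901 + 437.9×0.799 = 954.2060
Σ mᵢcᵢTᵢ = 244.915×101.7 + 359.4089×79.0 + 349.8821×29.4 = 63588
T = 63588 / 954.2060 = 66.64 °C

T_f = 66.6 °C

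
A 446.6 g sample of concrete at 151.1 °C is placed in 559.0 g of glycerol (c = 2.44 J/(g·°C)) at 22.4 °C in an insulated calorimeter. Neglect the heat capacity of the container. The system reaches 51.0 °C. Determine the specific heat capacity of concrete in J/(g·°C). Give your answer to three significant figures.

c = 0.873 J/(g·°C)

q_gained = (559.0 × 2.44) × (51.0 − 22.4) = 39010 J
q_lost = 446.6 × c × (151.1 − 51.0) = 44704.66 c
Set equal: c = 39010 / 44704.66 = 0.873 J/(g·°C)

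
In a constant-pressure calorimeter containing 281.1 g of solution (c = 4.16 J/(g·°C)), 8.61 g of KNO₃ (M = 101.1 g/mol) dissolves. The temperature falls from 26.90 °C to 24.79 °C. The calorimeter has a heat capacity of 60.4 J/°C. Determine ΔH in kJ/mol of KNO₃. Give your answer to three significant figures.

ΔH = 30.5 kJ/mol

|ΔT| = |24.79 − 26.90| = 2.11 °C
|q_surr| = (281.1 × 4.16 + 60.4) × 2.11 = 1229.776 × 2.11 = 2595 J
n(KNO₃) = 8.61 / 101.1 = 0.08516 mol
Temperature fell, so q_rxn = +|q_surr| = 2.595 kJ
ΔH = q_rxn / n = 30.47 kJ/mol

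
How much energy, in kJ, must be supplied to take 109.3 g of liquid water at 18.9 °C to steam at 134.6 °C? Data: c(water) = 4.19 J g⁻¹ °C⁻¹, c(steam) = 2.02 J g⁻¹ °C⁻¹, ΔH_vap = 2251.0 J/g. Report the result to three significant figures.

q1 (heat water 18.9→100.0 °C): 109.3 × 4.19 × 81.1 = 37141 J
q2 (vaporize at 100 °C): 109.3 × 2251.0 = 246034 J
q3 (heat steam 100.0→134.6 °C): 109.3 × 2.02 × 34.6 = 7639 J
Total: 37141 + 246034 + 7639 = 290814 J = 291 kJ

q = 291 kJ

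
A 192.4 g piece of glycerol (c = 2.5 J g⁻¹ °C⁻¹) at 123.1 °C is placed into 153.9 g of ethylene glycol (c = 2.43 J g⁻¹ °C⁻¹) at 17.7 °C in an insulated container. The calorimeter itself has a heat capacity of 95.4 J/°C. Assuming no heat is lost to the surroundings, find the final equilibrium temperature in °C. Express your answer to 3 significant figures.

T_f = 71.0 °C

Heat lost by glycerol = heat gained by ethylene glycol + calorimeter.
(192.4)(2.5)(123.1 − T) = [(153.9)(2.43) + 95.4](T − 17.7)
481 (123.1 − T) = 469.377 (T − 17.7)
59211 − 481 T = 469.377 T − 8308.0
67519.0 = 950.377 T
T = 71.04 °C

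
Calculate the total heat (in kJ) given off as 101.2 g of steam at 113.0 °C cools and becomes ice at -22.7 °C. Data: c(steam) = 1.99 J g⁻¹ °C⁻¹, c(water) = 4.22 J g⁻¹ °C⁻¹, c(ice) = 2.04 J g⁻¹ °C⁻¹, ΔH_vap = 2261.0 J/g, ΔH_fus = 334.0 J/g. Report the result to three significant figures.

q = 313 kJ

q1 (cool steam 113.0→100 °C): 101.2 × 1.99 × 13.0 = 2618 J
q2 (condense at 100 °C): 101.2 × 2261.0 = 228813 J
q3 (cool water 100→0 °C): 101.2 × 4.22 × 100.0 = 42706 J
q4 (freeze at 0 °C): 101.2 × 334.0 = 33801 J
q5 (cool ice 0→-22.7 °C): 101.2 × 2.04 × 22.7 = 4686 J
Total: 2618 + 228813 + 42706 + 33801 + 4686 = 312624 J = 313 kJ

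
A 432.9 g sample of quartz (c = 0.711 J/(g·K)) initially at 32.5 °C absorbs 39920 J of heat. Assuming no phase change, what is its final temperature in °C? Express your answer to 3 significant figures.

T_f = 162 °C

ΔT = q / (m c) = 39920 / (432.9 × 0.711) = 129.7 °C
T_f = 32.5 + 129.7 = 162.2 °C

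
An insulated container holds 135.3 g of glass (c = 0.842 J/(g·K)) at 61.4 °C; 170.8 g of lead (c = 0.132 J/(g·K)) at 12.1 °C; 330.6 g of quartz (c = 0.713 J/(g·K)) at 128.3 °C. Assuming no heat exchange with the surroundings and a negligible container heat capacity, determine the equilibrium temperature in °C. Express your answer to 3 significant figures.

T_f = 101 °C

Σ mᵢcᵢ(T − Tᵢ) = 0  ⇒  T = Σ mᵢcᵢTᵢ / Σ mᵢcᵢ
Σ mᵢcᵢ = 135.3×0.842 + 170.8×0.132 + 330.6×0.713 = 372.1860
Σ mᵢcᵢTᵢ = 113.9226×61.4 + 22.5456×12.1 + 235.7178×128.3 = 37510
T = 37510 / 372.1860 = 100.8 °C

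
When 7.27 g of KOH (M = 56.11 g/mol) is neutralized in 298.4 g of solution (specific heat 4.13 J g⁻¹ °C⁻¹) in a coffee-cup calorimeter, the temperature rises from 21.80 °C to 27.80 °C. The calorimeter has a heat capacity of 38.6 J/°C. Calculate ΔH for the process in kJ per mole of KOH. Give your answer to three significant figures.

ΔH = -58.9 kJ/mol

|ΔT| = |27.80 − 21.80| = 6.00 °C
|q_surr| = (298.4 × 4.13 + 38.6) × 6.00 = 1270.992 × 6.00 = 7626.0 J
n(KOH) = 7.27 / 56.11 = 0.12957 mol
Temperature rose, so q_rxn = −|q_surr| = -7.6260 kJ
ΔH = q_rxn / n = -58.86 kJ/mol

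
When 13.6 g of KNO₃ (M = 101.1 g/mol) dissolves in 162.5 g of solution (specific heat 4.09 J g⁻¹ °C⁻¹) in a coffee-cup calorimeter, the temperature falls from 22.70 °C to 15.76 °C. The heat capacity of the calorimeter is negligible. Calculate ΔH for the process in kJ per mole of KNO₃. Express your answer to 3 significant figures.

|ΔT| = |15.76 − 22.70| = 6.94 °C
|q_surr| = (162.5 × 4.09) × 6.94 = 664.625 × 6.94 = 4612 J
n(KNO₃) = 13.6 / 101.1 = 0.1345 mol
Temperature fell, so q_rxn = +|q_surr| = 4.612 kJ
ΔH = q_rxn / n = 34.29 kJ/mol

ΔH = 34.3 kJ/mol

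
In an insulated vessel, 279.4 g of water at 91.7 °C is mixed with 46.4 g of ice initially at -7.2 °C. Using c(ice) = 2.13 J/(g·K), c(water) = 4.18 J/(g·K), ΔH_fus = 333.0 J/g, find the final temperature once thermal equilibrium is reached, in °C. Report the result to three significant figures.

Heat to bring ice to 0 °C and melt it: q₁ = 46.4×2.13×7.2 + 46.4×333.0 = 16163 J
Heat the water can supply cooling to 0 °C: 279.4×4.18×91.7 = 107096 J > q₁, so all ice melts.
Energy balance: 279.4×4.18×(91.7 − T) = 16163 + 46.4×4.18×(T − 0)
1167.892(91.7 − T) = 16163 + 193.952 T
107096 − 16163 = 1361.844 T
T = 90933 / 1361.844 = 66.77 °C

T_f = 66.8 °C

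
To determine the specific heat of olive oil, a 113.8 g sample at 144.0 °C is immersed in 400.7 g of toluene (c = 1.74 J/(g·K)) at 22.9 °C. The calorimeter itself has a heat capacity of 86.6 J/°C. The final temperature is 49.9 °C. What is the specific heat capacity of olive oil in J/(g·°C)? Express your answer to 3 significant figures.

c = 1.98 J/(g·°C)

q_gained = (400.7 × 1.74 + 86.6) × (49.9 − 22.9) = 21160 J
q_lost = 113.8 × c × (144.0 − 49.9) = 10708.58 c
Set equal: c = 21160 / 10708.58 = 1.98 J/(g·°C)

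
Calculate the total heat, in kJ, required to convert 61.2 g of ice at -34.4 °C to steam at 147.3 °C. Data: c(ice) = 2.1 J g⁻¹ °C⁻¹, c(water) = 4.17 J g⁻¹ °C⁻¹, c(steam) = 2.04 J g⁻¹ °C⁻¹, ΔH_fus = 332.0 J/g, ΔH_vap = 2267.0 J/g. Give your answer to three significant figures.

q = 195 kJ

q1 (heat ice -34.4→0.0 °C): 61.2 × 2.1 × 34.4 = 4421 J
q2 (melt at 0 °C): 61.2 × 332.0 = 20318 J
q3 (heat water 0.0→100.0 °C): 61.2 × 4.17 × 100.0 = 25520 J
q4 (vaporize at 100 °C): 61.2 × 2267.0 = 138740 J
q5 (heat steam 100.0→147.3 °C): 61.2 × 2.04 × 47.3 = 5905 J
Total: 4421 + 20318 + 25520 + 138740 + 5905 = 194904 J = 195 kJ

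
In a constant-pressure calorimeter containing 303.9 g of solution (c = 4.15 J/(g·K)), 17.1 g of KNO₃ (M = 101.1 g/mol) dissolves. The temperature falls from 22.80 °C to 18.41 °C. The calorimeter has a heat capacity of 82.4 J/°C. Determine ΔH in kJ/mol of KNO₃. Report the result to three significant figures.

|ΔT| = |18.41 − 22.80| = 4.39 °C
|q_surr| = (303.9 × 4.15 + 82.4) × 4.39 = 1343.585 × 4.39 = 5898 J
n(KNO₃) = 17.1 / 101.1 = 0.1691 mol
Temperature fell, so q_rxn = +|q_surr| = 5.898 kJ
ΔH = q_rxn / n = 34.88 kJ/mol

ΔH = 34.9 kJ/mol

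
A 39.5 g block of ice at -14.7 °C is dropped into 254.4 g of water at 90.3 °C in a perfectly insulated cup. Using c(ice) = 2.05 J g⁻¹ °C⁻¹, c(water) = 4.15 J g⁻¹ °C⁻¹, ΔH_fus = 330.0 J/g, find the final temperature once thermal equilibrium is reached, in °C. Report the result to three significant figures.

T_f = 66.5 °C

Heat to bring ice to 0 °C and melt it: q₁ = 39.5×2.05×14.7 + 39.5×330.0 = 14225 J
Heat the water can supply cooling to 0 °C: 254.4×4.15×90.3 = 95335.1 J > q₁, so all ice melts.
Energy balance: 254.4×4.15×(90.3 − T) = 14225 + 39.5×4.15×(T − 0)
1055.76(90.3 − T) = 14225 + 163.925 T
95335.1 − 14225 = 1219.685 T
T = 81110.1 / 1219.685 = 66.50 °C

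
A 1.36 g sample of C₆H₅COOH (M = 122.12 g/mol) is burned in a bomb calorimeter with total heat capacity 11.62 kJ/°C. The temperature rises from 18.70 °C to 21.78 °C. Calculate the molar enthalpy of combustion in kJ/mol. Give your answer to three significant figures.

ΔT = 21.78 − 18.70 = 3.08 °C
q_cal = C_cal × ΔT = 11.62 × 3.08 = 35.7896 kJ
n = 1.36 / 122.12 = 0.01114 mol
q_rxn = −q_cal = -35.7896 kJ
ΔH = -35.7896 / 0.01114 = -3213 kJ/mol

ΔH = -3210 kJ/mol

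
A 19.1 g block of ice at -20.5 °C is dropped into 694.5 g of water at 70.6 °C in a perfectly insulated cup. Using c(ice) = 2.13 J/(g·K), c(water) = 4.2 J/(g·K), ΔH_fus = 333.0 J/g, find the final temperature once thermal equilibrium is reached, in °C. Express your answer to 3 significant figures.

Heat to bring ice to 0 °C and melt it: q₁ = 19.1×2.13×20.5 + 19.1×333.0 = 7194.3 J
Heat the water can supply cooling to 0 °C: 694.5×4.2×70.6 = 205933 J > q₁, so all ice melts.
Energy balance: 694.5×4.2×(70.6 − T) = 7194.3 + 19.1×4.2×(T − 0)
2916.9(70.6 − T) = 7194.3 + 80.22 T
205933 − 7194.3 = 2997.12 T
T = 198738.7 / 2997.12 = 66.31 °C

T_f = 66.3 °C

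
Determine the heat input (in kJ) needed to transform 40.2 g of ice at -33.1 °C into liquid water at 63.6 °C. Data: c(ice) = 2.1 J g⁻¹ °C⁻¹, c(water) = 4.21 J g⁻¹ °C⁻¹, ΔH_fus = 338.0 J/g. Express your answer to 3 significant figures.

q1 (heat ice -33.1→0.0 °C): 40.2 × 2.1 × 33.1 = 2794 J
q2 (melt at 0 °C): 40.2 × 338.0 = 13588 J
q3 (heat water 0.0→63.6 °C): 40.2 × 4.21 × 63.6 = 10764 J
Total: 2794 + 13588 + 10764 = 27146 J = 27.1 kJ

q = 27.1 kJ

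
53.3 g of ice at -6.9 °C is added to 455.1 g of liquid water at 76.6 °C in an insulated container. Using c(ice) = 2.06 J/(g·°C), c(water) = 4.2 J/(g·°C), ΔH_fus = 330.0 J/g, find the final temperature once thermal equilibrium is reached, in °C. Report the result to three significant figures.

T_f = 60.0 °C

Heat to bring ice to 0 °C and melt it: q₁ = 53.3×2.06×6.9 + 53.3×330.0 = 18347 J
Heat the water can supply cooling to 0 °C: 455.1×4.2×76.6 = 146415 J > q₁, so all ice melts.
Energy balance: 455.1×4.2×(76.6 − T) = 18347 + 53.3×4.2×(T − 0)
1911.42(76.6 − T) = 18347 + 223.86 T
146415 − 18347 = 2135.28 T
T = 128068 / 2135.28 = 59.98 °C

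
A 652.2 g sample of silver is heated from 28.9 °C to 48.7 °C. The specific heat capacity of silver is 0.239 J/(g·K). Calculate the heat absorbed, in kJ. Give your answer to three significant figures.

q = m c ΔT = 652.2 × 0.239 × (48.7 − 28.9)
q = 652.2 × 0.239 × 19.8 = 3086 J = 3.09 kJ

q = 3.09 kJ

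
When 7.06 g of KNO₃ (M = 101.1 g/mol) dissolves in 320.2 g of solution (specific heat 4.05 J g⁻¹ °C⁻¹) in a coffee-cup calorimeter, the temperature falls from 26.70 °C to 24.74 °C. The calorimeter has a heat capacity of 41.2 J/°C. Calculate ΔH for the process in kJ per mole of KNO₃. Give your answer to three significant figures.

ΔH = 37.6 kJ/mol

|ΔT| = |24.74 − 26.70| = 1.96 °C
|q_surr| = (320.2 × 4.05 + 41.2) × 1.96 = 1338.01 × 1.96 = 2622.5 J
n(KNO₃) = 7.06 / 101.1 = 0.069832 mol
Temperature fell, so q_rxn = +|q_surr| = 2.6225 kJ
ΔH = q_rxn / n = 37.55 kJ/mol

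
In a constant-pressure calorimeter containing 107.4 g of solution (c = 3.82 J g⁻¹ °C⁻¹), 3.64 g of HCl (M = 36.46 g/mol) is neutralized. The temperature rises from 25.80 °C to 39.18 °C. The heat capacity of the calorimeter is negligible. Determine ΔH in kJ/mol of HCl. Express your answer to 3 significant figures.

ΔH = -55.0 kJ/mol

|ΔT| = |39.18 − 25.80| = 13.38 °C
|q_surr| = (107.4 × 3.82) × 13.38 = 410.268 × 13.38 = 5489 J
n(HCl) = 3.64 / 36.46 = 0.09984 mol
Temperature rose, so q_rxn = −|q_surr| = -5.489 kJ
ΔH = q_rxn / n = -54.98 kJ/mol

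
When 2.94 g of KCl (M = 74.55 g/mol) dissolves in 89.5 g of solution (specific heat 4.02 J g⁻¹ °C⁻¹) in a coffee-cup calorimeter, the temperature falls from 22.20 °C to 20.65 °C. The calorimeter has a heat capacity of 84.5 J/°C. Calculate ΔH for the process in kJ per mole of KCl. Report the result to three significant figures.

ΔH = 17.5 kJ/mol

|ΔT| = |20.65 − 22.20| = 1.55 °C
|q_surr| = (89.5 × 4.02 + 84.5) × 1.55 = 444.29 × 1.55 = 688.6 J
n(KCl) = 2.94 / 74.55 = 0.03944 mol
Temperature fell, so q_rxn = +|q_surr| = 0.6886 kJ
ΔH = q_rxn / n = 17.46 kJ/mol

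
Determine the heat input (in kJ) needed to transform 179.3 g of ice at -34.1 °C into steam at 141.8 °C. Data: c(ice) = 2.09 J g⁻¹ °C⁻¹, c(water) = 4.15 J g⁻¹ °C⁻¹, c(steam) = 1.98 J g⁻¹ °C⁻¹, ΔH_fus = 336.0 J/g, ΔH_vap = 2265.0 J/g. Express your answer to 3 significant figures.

q1 (heat ice -34.1→0.0 °C): 179.3 × 2.09 × 34.1 = 12779 J
q2 (melt at 0 °C): 179.3 × 336.0 = 60245 J
q3 (heat water 0.0→100.0 °C): 179.3 × 4.15 × 100.0 = 74410 J
q4 (vaporize at 100 °C): 179.3 × 2265.0 = 406115 J
q5 (heat steam 100.0→141.8 °C): 179.3 × 1.98 × 41.8 = 14840 J
Total: 12779 + 60245 + 74410 + 406115 + 14840 = 568389 J = 568 kJ

q = 568 kJ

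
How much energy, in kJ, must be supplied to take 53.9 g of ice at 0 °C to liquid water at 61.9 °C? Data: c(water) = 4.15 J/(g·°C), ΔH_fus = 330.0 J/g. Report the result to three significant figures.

q1 (melt at 0 °C): 53.9 × 330.0 = 17787 J
q2 (heat water 0.0→61.9 °C): 53.9 × 4.15 × 61.9 = 13846 J
Total: 17787 + 13846 = 31633 J = 31.6 kJ

q = 31.6 kJ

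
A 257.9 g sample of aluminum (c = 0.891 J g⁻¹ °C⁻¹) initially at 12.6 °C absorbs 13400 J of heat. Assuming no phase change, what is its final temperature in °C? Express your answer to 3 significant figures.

ΔT = q / (m c) = 13400 / (257.9 × 0.891) = 58.31 °C
T_f = 12.6 + 58.31 = 70.91 °C

T_f = 70.9 °C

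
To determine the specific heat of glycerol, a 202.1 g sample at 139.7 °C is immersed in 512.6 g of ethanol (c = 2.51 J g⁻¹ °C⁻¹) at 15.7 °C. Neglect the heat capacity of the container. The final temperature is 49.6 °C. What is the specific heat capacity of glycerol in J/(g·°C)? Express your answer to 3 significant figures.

c = 2.40 J/(g·°C)

q_gained = (512.6 × 2.51) × (49.6 − 15.7) = 43620 J
q_lost = 202.1 × c × (139.7 − 49.6) = 18209.21 c
Set equal: c = 43620 / 18209.21 = 2.40 J/(g·°C)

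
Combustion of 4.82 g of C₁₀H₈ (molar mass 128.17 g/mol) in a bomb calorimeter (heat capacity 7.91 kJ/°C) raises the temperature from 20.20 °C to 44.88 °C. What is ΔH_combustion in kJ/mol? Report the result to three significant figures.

ΔT = 44.88 − 20.20 = 24.68 °C
q_cal = C_cal × ΔT = 7.91 × 24.68 = 195.2188 kJ
n = 4.82 / 128.17 = 0.03761 mol
q_rxn = −q_cal = -195.2188 kJ
ΔH = -195.2188 / 0.03761 = -5191 kJ/mol

ΔH = -5190 kJ/mol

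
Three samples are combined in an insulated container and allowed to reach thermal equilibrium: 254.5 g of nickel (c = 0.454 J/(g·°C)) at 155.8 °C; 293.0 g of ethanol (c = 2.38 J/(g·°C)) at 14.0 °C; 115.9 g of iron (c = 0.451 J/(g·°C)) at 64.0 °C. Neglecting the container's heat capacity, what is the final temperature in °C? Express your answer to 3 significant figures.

T_f = 36.0 °C

Σ mᵢcᵢ(T − Tᵢ) = 0  ⇒  T = Σ mᵢcᵢTᵢ / Σ mᵢcᵢ
Σ mᵢcᵢ = 254.5×0.454 + 293.0×2.38 + 115.9×0.451 = 865.1539
Σ mᵢcᵢTᵢ = 115.543×155.8 + 697.34×14.0 + 52.2709×64.0 = 31110
T = 31110 / 865.1539 = 35.96 °C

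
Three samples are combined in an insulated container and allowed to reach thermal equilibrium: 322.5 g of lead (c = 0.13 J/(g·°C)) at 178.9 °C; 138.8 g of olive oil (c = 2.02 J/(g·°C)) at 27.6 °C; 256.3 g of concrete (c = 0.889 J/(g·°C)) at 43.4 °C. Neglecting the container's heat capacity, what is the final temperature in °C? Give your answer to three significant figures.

T_f = 45.7 °C

Σ mᵢcᵢ(T − Tᵢ) = 0  ⇒  T = Σ mᵢcᵢTᵢ / Σ mᵢcᵢ
Σ mᵢcᵢ = 322.5×0.13 + 138.8×2.02 + 256.3×0.889 = 550.1517
Σ mᵢcᵢTᵢ = 41.925×178.9 + 280.376×27.6 + 227.8507×43.4 = 25127
T = 25127 / 550.1517 = 45.67 °C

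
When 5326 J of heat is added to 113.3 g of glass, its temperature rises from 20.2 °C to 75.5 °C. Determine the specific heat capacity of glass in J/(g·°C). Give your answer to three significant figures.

c = 0.850 J/(g·°C)

c = q / (m ΔT) = 5326 / (113.3 × 55.3)
c = 5326 / 6265.49 = 0.850 J/(g·°C)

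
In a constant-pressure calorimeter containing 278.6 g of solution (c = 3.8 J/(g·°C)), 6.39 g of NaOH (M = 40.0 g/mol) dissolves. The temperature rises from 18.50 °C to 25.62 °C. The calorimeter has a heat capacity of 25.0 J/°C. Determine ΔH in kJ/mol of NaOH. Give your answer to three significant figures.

|ΔT| = |25.62 − 18.50| = 7.12 °C
|q_surr| = (278.6 × 3.8 + 25.0) × 7.12 = 1083.68 × 7.12 = 7716 J
n(NaOH) = 6.39 / 40.0 = 0.1598 mol
Temperature rose, so q_rxn = −|q_surr| = -7.716 kJ
ΔH = q_rxn / n = -48.29 kJ/mol

ΔH = -48.3 kJ/mol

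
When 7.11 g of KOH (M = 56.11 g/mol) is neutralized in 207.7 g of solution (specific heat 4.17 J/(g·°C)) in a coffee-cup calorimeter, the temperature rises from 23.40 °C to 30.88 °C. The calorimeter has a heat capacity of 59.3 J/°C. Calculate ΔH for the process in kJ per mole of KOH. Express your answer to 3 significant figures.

ΔH = -54.6 kJ/mol

|ΔT| = |30.88 − 23.40| = 7.48 °C
|q_surr| = (207.7 × 4.17 + 59.3) × 7.48 = 925.409 × 7.48 = 6922 J
n(KOH) = 7.11 / 56.11 = 0.1267 mol
Temperature rose, so q_rxn = −|q_surr| = -6.922 kJ
ΔH = q_rxn / n = -54.63 kJ/mol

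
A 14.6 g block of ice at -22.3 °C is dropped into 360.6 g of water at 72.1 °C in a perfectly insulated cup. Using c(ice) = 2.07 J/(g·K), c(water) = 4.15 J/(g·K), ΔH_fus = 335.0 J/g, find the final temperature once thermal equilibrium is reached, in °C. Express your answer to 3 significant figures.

T_f = 65.7 °C

Heat to bring ice to 0 °C and melt it: q₁ = 14.6×2.07×22.3 + 14.6×335.0 = 5565.0 J
Heat the water can supply cooling to 0 °C: 360.6×4.15×72.1 = 107897 J > q₁, so all ice melts.
Energy balance: 360.6×4.15×(72.1 − T) = 5565.0 + 14.6×4.15×(T − 0)
1496.49(72.1 − T) = 5565.0 + 60.59 T
107897 − 5565.0 = 1557.08 T
T = 102332.0 / 1557.08 = 65.72 °C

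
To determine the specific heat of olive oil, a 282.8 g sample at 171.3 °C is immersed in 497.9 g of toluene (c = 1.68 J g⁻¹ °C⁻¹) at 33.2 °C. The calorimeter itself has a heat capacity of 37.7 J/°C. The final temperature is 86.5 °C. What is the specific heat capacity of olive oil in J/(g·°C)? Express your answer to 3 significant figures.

c = 1.94 J/(g·°C)

q_gained = (497.9 × 1.68 + 37.7) × (86.5 − 33.2) = 46590 J
q_lost = 282.8 × c × (171.3 − 86.5) = 23981.44 c
Set equal: c = 46590 / 23981.44 = 1.94 J/(g·°C)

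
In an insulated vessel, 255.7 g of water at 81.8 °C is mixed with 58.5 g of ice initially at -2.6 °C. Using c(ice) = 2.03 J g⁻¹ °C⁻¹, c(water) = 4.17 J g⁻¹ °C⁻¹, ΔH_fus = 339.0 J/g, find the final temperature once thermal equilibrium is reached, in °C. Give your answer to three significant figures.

Heat to bring ice to 0 °C and melt it: q₁ = 58.5×2.03×2.6 + 58.5×339.0 = 20140 J
Heat the water can supply cooling to 0 °C: 255.7×4.17×81.8 = 87220.8 J > q₁, so all ice melts.
Energy balance: 255.7×4.17×(81.8 − T) = 20140 + 58.5×4.17×(T − 0)
1066.269(81.8 − T) = 20140 + 243.945 T
87220.8 − 20140 = 1310.214 T
T = 67080.8 / 1310.214 = 51.20 °C

T_f = 51.2 °C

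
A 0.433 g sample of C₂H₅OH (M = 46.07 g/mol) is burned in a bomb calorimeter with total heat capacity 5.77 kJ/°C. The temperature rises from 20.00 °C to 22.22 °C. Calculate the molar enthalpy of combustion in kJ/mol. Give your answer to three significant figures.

ΔH = -1360 kJ/mol

ΔT = 22.22 − 20.00 = 2.22 °C
q_cal = C_cal × ΔT = 5.77 × 2.22 = 12.8094 kJ
n = 0.433 / 46.07 = 0.009399 mol
q_rxn = −q_cal = -12.8094 kJ
ΔH = -12.8094 / 0.009399 = -1363 kJ/mol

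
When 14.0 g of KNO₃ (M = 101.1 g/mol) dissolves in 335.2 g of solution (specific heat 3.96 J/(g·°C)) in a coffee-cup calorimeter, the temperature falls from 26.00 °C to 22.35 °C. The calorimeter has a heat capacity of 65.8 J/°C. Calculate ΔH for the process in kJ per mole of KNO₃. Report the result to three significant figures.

|ΔT| = |22.35 − 26.00| = 3.65 °C
|q_surr| = (335.2 × 3.96 + 65.8) × 3.65 = 1393.192 × 3.65 = 5085 J
n(KNO₃) = 14.0 / 101.1 = 0.1385 mol
Temperature fell, so q_rxn = +|q_surr| = 5.085 kJ
ΔH = q_rxn / n = 36.71 kJ/mol

ΔH = 36.7 kJ/mol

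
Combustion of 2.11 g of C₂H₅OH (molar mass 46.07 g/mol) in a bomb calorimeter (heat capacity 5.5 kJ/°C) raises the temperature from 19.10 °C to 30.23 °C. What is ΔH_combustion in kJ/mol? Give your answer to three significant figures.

ΔT = 30.23 − 19.10 = 11.13 °C
q_cal = C_cal × ΔT = 5.5 × 11.13 = 61.215 kJ
n = 2.11 / 46.07 = 0.04580 mol
q_rxn = −q_cal = -61.215 kJ
ΔH = -61.215 / 0.04580 = -1337 kJ/mol

ΔH = -1340 kJ/mol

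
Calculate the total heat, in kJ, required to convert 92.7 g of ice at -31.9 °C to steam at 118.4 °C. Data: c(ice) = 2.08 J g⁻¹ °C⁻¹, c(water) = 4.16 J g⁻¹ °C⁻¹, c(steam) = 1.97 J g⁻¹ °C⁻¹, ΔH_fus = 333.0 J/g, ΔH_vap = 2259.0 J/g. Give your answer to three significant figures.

q1 (heat ice -31.9→0.0 °C): 92.7 × 2.08 × 31.9 = 6151 J
q2 (melt at 0 °C): 92.7 × 333.0 = 30869 J
q3 (heat water 0.0→100.0 °C): 92.7 × 4.16 × 100.0 = 38563 J
q4 (vaporize at 100 °C): 92.7 × 2259.0 = 209409 J
q5 (heat steam 100.0→118.4 °C): 92.7 × 1.97 × 18.4 = 3360 J
Total: 6151 + 30869 + 38563 + 209409 + 3360 = 288352 J = 288 kJ

q = 288 kJ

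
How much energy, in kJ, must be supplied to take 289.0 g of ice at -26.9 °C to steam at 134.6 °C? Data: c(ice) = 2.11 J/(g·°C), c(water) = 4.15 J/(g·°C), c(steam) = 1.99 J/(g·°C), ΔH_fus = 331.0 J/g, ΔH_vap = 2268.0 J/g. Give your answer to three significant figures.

q = 907 kJ

q1 (heat ice -26.9→0.0 °C): 289.0 × 2.11 × 26.9 = 16403 J
q2 (melt at 0 °C): 289.0 × 331.0 = 95659 J
q3 (heat water 0.0→100.0 °C): 289.0 × 4.15 × 100.0 = 119935 J
q4 (vaporize at 100 °C): 289.0 × 2268.0 = 655452 J
q5 (heat steam 100.0→134.6 °C): 289.0 × 1.99 × 34.6 = 19899 J
Total: 16403 + 95659 + 119935 + 655452 + 19899 = 907348 J = 907 kJ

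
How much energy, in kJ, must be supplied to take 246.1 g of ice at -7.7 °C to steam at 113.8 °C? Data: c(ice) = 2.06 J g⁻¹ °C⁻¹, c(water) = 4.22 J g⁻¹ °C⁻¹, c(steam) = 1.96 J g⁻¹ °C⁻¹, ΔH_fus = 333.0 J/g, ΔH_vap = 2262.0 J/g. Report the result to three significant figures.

q = 753 kJ

q1 (heat ice -7.7→0.0 °C): 246.1 × 2.06 × 7.7 = 3904 J
q2 (melt at 0 °C): 246.1 × 333.0 = 81951 J
q3 (heat water 0.0→100.0 °C): 246.1 × 4.22 × 100.0 = 103854 J
q4 (vaporize at 100 °C): 246.1 × 2262.0 = 556678 J
q5 (heat steam 100.0→113.8 °C): 246.1 × 1.96 × 13.8 = 6657 J
Total: 3904 + 81951 + 103854 + 556678 + 6657 = 753044 J = 753 kJ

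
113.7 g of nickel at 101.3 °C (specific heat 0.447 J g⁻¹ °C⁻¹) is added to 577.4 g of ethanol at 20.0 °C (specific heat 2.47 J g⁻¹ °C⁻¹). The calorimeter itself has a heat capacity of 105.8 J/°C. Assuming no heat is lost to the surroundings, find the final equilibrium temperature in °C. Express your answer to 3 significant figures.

Heat lost by nickel = heat gained by ethanol + calorimeter.
(113.7)(0.447)(101.3 − T) = [(577.4)(2.47) + 105.8](T − 20.0)
50.8239 (101.3 − T) = 1531.978 (T − 20.0)
5148.5 − 50.8239 T = 1531.978 T − 30640
35788.5 = 1582.8019 T
T = 22.61 °C

T_f = 22.6 °C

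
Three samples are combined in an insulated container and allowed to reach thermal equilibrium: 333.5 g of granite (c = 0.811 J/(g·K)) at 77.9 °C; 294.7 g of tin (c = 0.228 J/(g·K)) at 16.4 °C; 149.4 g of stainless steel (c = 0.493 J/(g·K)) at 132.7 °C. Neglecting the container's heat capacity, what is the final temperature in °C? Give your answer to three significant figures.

Σ mᵢcᵢ(T − Tᵢ) = 0  ⇒  T = Σ mᵢcᵢTᵢ / Σ mᵢcᵢ
Σ mᵢcᵢ = 333.5×0.811 + 294.7×0.228 + 149.4×0.493 = 411.3143
Σ mᵢcᵢTᵢ = 270.4685×77.9 + 67.1916×16.4 + 73.6542×132.7 = 31945
T = 31945 / 411.3143 = 77.67 °C

T_f = 77.7 °C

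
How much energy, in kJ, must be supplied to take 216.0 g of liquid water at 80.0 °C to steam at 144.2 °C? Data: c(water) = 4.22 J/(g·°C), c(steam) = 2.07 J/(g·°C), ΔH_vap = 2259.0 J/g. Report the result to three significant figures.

q1 (heat water 80.0→100.0 °C): 216.0 × 4.22 × 20.0 = 18230 J
q2 (vaporize at 100 °C): 216.0 × 2259.0 = 487944 J
q3 (heat steam 100.0→144.2 °C): 216.0 × 2.07 × 44.2 = 19763 J
Total: 18230 + 487944 + 19763 = 525937 J = 526 kJ

q = 526 kJ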